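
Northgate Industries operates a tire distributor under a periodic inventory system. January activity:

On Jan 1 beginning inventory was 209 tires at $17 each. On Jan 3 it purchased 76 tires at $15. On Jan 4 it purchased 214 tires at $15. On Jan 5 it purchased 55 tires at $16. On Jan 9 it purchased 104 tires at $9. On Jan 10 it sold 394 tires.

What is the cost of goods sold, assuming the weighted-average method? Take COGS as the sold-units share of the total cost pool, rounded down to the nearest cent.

Jan 10, sell 394: 394/658 × $9,719.00 → $5,819.58
Ending inventory (cost pool remaining) = $3,899.42

COGS = $5,819.58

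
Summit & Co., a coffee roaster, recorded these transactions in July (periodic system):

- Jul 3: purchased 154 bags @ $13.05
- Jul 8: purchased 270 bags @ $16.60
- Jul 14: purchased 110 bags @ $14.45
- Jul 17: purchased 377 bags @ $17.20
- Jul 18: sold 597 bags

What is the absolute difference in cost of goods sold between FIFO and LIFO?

$735.10

FIFO COGS: 154 @ $13.05 + 270 @ $16.60 + 110 @ $14.45 + 63 @ $17.20 = $9,164.80
LIFO COGS: 377 @ $17.20 + 110 @ $14.45 + 110 @ $16.60 = $9,899.90
Difference = |$9,164.80 − $9,899.90| = $735.10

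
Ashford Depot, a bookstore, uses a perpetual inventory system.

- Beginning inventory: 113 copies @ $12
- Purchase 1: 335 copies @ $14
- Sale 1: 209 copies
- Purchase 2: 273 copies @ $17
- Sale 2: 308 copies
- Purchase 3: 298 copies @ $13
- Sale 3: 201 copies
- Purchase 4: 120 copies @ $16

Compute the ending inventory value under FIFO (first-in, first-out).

Sale 1 (209) [FIFO — oldest first]: 113 @ $12 + 96 @ $14 = $2,700
Sale 2 (308) [FIFO — oldest first]: 239 @ $14 + 69 @ $17 = $4,519
Sale 3 (201) [FIFO — oldest first]: 201 @ $17 = $3,417
Total COGS = $2,700 + $4,519 + $3,417 = $10,636
Ending inventory: 3 @ $17 + 298 @ $13 + 120 @ $16 = $5,845
Check: goods available $16,481 = COGS $10,636 + ending $5,845

Ending inventory = $5,845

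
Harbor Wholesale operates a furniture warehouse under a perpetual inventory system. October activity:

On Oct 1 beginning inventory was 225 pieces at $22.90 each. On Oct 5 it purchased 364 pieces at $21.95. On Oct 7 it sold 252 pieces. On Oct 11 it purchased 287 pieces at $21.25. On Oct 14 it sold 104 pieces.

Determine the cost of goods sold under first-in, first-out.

Oct 7, 252 sold [FIFO — oldest first]: 225 @ $22.90 + 27 @ $21.95 = $5,745.15
Oct 14, 104 sold [FIFO — oldest first]: 104 @ $21.95 = $2,282.80
Total COGS = $5,745.15 + $2,282.80 = $8,027.95
Ending inventory: 233 @ $21.95 + 287 @ $21.25 = $11,213.10
Check: goods available $19,241.05 = COGS $8,027.95 + ending $11,213.10

COGS = $8,027.95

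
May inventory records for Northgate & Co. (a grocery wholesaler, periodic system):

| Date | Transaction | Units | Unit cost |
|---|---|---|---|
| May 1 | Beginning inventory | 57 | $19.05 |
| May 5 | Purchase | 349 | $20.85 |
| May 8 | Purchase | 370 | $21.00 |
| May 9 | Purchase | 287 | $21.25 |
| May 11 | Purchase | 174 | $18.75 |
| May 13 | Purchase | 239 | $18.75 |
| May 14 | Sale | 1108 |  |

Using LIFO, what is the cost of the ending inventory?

May 14, 1108 sold [LIFO — newest first]: 239 @ $18.75 + 174 @ $18.75 + 287 @ $21.25 + 370 @ $21.00 + 38 @ $20.85 = $22,404.80
Ending inventory: 57 @ $19.05 + 311 @ $20.85 = $7,570.20

Ending inventory = $7,570.20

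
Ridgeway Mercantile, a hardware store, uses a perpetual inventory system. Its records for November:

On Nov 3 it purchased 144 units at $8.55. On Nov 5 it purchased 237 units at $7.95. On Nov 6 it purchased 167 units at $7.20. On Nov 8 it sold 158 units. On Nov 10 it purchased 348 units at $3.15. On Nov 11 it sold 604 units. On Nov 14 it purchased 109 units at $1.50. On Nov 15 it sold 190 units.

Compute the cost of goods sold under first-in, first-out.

COGS = $5,497.95

Nov 8, 158 sold [FIFO — oldest first]: 144 @ $8.55 + 14 @ $7.95 = $1,342.50
Nov 11, 604 sold [FIFO — oldest first]: 223 @ $7.95 + 167 @ $7.20 + 214 @ $3.15 = $3,649.35
Nov 15, 190 sold [FIFO — oldest first]: 134 @ $3.15 + 56 @ $1.50 = $506.10
Total COGS = $1,342.50 + $3,649.35 + $506.10 = $5,497.95
Ending inventory: 53 @ $1.50 = $79.50
Check: goods available $5,577.45 = COGS $5,497.95 + ending $79.50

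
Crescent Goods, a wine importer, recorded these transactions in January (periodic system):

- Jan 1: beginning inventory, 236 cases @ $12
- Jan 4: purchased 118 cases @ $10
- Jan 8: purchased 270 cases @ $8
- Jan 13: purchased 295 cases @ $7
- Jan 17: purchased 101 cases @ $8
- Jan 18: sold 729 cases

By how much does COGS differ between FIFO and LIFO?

FIFO COGS: 236 @ $12 + 118 @ $10 + 270 @ $8 + 105 @ $7 = $6,907
LIFO COGS: 101 @ $8 + 295 @ $7 + 270 @ $8 + 63 @ $10 = $5,663
Difference = |$6,907 − $5,663| = $1,244

$1,244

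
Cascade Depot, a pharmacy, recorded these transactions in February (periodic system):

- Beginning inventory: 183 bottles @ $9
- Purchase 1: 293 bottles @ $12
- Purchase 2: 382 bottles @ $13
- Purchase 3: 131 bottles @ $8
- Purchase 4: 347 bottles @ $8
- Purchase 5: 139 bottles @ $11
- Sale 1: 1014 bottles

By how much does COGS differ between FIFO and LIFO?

$878

FIFO COGS: 183 @ $9 + 293 @ $12 + 382 @ $13 + 131 @ $8 + 25 @ $8 = $11,377
LIFO COGS: 139 @ $11 + 347 @ $8 + 131 @ $8 + 382 @ $13 + 15 @ $12 = $10,499
Difference = |$11,377 − $10,499| = $878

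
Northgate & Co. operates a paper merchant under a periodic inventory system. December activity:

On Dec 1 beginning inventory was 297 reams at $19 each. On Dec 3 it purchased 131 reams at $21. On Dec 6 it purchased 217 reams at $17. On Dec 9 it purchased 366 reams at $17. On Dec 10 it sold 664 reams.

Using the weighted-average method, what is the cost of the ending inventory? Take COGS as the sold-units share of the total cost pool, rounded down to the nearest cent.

Dec 10, sell 664: 664/1011 × $18,305.00 → $12,022.27
Ending inventory (cost pool remaining) = $6,282.73

Ending inventory = $6,282.73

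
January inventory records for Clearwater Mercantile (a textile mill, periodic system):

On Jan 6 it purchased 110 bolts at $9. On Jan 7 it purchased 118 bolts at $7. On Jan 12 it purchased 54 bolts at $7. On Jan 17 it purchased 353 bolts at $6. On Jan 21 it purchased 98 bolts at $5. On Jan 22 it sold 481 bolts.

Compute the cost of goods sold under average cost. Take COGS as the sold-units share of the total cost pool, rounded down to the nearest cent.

COGS = $3,151.10

Jan 22, sell 481: 481/733 × $4,802.00 → $3,151.10
Ending inventory (cost pool remaining) = $1,650.90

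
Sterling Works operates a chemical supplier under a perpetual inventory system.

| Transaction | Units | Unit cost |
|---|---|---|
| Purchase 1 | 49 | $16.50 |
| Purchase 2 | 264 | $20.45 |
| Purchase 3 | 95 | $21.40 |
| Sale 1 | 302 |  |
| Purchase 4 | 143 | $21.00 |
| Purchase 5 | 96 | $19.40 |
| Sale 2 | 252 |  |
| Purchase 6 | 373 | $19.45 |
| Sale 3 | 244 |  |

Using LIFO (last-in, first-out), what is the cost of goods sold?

Sale 1 (302) [LIFO — newest first]: 95 @ $21.40 + 207 @ $20.45 = $6,266.15
Sale 2 (252) [LIFO — newest first]: 96 @ $19.40 + 143 @ $21.00 + 13 @ $20.45 = $5,131.25
Sale 3 (244) [LIFO — newest first]: 244 @ $19.45 = $4,745.80
Total COGS = $6,266.15 + $5,131.25 + $4,745.80 = $16,143.20
Ending inventory: 49 @ $16.50 + 44 @ $20.45 + 129 @ $19.45 = $4,217.35
Check: goods available $20,360.55 = COGS $16,143.20 + ending $4,217.35

COGS = $16,143.20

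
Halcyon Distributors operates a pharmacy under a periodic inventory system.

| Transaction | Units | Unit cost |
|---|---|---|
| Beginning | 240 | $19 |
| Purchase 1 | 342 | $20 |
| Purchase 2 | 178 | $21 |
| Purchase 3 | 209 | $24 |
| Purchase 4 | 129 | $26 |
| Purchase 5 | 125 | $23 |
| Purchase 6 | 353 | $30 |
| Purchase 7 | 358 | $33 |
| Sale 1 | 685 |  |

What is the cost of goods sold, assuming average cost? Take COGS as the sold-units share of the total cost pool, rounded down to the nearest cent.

COGS = $17,279.78

Sale 1, sell 685: 685/1934 × $48,787.00 → $17,279.78
Ending inventory (cost pool remaining) = $31,507.22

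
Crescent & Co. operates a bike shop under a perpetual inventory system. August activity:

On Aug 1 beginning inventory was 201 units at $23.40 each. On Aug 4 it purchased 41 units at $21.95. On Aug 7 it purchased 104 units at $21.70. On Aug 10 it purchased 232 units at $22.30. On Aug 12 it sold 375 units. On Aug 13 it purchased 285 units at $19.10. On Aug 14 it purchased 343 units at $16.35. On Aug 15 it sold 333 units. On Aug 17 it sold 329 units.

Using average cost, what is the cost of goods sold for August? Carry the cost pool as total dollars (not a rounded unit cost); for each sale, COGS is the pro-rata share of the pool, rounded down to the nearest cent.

After Aug 1: 201 on hand, pool $4,703.40 (≈ $23.4000 each)
After Aug 4: 242 on hand, pool $5,603.35 (≈ $23.1543 each)
After Aug 7: 346 on hand, pool $7,860.15 (≈ $22.7172 each)
After Aug 10: 578 on hand, pool $13,033.75 (≈ $22.5497 each)
Aug 12, sell 375: 375/578 × $13,033.75 → $8,456.15
After Aug 13: 488 on hand, pool $10,021.10 (≈ $20.5350 each)
After Aug 14: 831 on hand, pool $15,629.15 (≈ $18.8076 each)
Aug 15, sell 333: 333/831 × $15,629.15 → $6,262.94
Aug 17, sell 329: 329/498 × $9,366.21 → $6,187.71
Total COGS = $8,456.15 + $6,262.94 + $6,187.71 = $20,906.80
Ending inventory (cost pool remaining) = $3,178.50
Check: goods available $24,085.30 = COGS $20,906.80 + ending $3,178.50

COGS = $20,906.80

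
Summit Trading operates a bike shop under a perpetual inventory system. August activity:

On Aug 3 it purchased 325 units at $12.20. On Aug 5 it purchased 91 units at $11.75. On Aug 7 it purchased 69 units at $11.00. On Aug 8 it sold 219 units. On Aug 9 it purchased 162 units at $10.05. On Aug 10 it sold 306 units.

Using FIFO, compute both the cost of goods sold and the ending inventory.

Aug 8, 219 sold [FIFO — oldest first]: 219 @ $12.20 = $2,671.80
Aug 10, 306 sold [FIFO — oldest first]: 106 @ $12.20 + 91 @ $11.75 + 69 @ $11.00 + 40 @ $10.05 = $3,523.45
Total COGS = $2,671.80 + $3,523.45 = $6,195.25
Ending inventory: 122 @ $10.05 = $1,226.10
Check: goods available $7,421.35 = COGS $6,195.25 + ending $1,226.10

COGS = $6,195.25; ending inventory = $1,226.10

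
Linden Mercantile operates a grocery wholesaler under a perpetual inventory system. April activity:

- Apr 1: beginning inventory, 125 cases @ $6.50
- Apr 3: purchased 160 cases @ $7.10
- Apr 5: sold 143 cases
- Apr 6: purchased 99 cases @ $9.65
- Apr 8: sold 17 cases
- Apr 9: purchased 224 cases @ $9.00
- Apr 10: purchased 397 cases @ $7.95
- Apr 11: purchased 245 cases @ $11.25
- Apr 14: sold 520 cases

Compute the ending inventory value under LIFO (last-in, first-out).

Ending inventory = $4,710.40

Apr 5, 143 sold [LIFO — newest first]: 143 @ $7.10 = $1,015.30
Apr 8, 17 sold [LIFO — newest first]: 17 @ $9.65 = $164.05
Apr 14, 520 sold [LIFO — newest first]: 245 @ $11.25 + 275 @ $7.95 = $4,942.50
Total COGS = $1,015.30 + $164.05 + $4,942.50 = $6,121.85
Ending inventory: 125 @ $6.50 + 17 @ $7.10 + 82 @ $9.65 + 224 @ $9.00 + 122 @ $7.95 = $4,710.40
Check: goods available $10,832.25 = COGS $6,121.85 + ending $4,710.40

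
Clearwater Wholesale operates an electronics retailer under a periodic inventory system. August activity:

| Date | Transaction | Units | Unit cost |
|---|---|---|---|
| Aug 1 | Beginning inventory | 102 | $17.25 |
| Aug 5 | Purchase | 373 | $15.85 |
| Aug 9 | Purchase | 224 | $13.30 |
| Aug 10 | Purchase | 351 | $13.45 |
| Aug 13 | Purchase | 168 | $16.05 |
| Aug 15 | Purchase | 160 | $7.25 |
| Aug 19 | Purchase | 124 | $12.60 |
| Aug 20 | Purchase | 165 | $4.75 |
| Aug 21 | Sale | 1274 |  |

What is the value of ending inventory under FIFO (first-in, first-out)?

Ending inventory = $3,100.15

Aug 21, 1274 sold [FIFO — oldest first]: 102 @ $17.25 + 373 @ $15.85 + 224 @ $13.30 + 351 @ $13.45 + 168 @ $16.05 + 56 @ $7.25 = $18,474.10
Ending inventory: 104 @ $7.25 + 124 @ $12.60 + 165 @ $4.75 = $3,100.15
Check: goods available $21,574.25 = COGS $18,474.10 + ending $3,100.15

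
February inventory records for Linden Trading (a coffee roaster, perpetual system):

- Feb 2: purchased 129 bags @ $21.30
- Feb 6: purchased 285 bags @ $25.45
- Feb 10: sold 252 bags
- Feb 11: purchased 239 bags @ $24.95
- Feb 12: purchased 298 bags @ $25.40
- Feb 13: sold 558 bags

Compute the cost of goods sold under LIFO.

COGS = $20,480.10

Feb 10, 252 sold [LIFO — newest first]: 252 @ $25.45 = $6,413.40
Feb 13, 558 sold [LIFO — newest first]: 298 @ $25.40 + 239 @ $24.95 + 21 @ $25.45 = $14,066.70
Total COGS = $6,413.40 + $14,066.70 = $20,480.10
Ending inventory: 129 @ $21.30 + 12 @ $25.45 = $3,053.10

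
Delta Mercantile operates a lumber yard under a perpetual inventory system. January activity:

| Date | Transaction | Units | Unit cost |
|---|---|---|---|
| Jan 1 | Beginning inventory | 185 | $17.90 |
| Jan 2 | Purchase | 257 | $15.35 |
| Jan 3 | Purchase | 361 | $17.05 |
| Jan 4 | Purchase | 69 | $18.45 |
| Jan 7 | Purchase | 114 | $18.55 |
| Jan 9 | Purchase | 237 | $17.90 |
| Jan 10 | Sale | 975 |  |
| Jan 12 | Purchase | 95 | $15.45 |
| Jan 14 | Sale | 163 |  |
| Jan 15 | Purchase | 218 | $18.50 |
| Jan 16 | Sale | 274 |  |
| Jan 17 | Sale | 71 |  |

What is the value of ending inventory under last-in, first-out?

Jan 10, 975 sold [LIFO — newest first]: 237 @ $17.90 + 114 @ $18.55 + 69 @ $18.45 + 361 @ $17.05 + 194 @ $15.35 = $16,763.00
Jan 14, 163 sold [LIFO — newest first]: 95 @ $15.45 + 63 @ $15.35 + 5 @ $17.90 = $2,524.30
Jan 16, 274 sold [LIFO — newest first]: 218 @ $18.50 + 56 @ $17.90 = $5,035.40
Jan 17, 71 sold [LIFO — newest first]: 71 @ $17.90 = $1,270.90
Total COGS = $16,763.00 + $2,524.30 + $5,035.40 + $1,270.90 = $25,593.60
Ending inventory: 53 @ $17.90 = $948.70

Ending inventory = $948.70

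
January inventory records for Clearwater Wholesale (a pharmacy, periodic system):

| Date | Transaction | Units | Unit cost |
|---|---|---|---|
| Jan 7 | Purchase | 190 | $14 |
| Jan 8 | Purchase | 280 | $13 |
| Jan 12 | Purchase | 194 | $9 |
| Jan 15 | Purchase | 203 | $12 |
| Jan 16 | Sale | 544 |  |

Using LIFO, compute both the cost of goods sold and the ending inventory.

COGS = $6,093; ending inventory = $4,389

Jan 16, 544 sold [LIFO — newest first]: 203 @ $12 + 194 @ $9 + 147 @ $13 = $6,093
Ending inventory: 190 @ $14 + 133 @ $13 = $4,389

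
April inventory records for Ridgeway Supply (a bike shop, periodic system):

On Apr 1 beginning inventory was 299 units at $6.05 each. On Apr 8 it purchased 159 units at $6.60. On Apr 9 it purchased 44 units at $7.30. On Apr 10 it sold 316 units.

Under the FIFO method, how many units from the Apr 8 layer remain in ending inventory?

Apr 10, 316 sold [FIFO — oldest first]: 299 @ $6.05 + 17 @ $6.60 = $1,921.15
Ending inventory: 142 @ $6.60 + 44 @ $7.30 = $1,258.40
Check: goods available $3,179.55 = COGS $1,921.15 + ending $1,258.40

142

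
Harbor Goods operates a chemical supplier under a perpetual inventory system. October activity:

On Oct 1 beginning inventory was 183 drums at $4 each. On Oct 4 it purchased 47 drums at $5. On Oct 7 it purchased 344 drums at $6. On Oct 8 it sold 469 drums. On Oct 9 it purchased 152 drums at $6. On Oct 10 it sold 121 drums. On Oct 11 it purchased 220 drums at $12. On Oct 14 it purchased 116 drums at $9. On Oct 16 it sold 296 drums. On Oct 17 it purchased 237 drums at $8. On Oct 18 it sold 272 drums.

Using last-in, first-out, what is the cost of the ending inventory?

Oct 8, 469 sold [LIFO — newest first]: 344 @ $6 + 47 @ $5 + 78 @ $4 = $2,611
Oct 10, 121 sold [LIFO — newest first]: 121 @ $6 = $726
Oct 16, 296 sold [LIFO — newest first]: 116 @ $9 + 180 @ $12 = $3,204
Oct 18, 272 sold [LIFO — newest first]: 237 @ $8 + 35 @ $12 = $2,316
Total COGS = $2,611 + $726 + $3,204 + $2,316 = $8,857
Ending inventory: 105 @ $4 + 31 @ $6 + 5 @ $12 = $666

Ending inventory = $666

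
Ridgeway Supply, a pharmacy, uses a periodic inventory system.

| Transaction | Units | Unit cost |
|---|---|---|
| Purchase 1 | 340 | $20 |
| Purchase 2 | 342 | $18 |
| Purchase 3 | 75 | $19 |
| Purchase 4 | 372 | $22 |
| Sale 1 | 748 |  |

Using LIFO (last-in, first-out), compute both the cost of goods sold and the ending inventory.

COGS = $15,027; ending inventory = $7,538

Sale 1 (748) [LIFO — newest first]: 372 @ $22 + 75 @ $19 + 301 @ $18 = $15,027
Ending inventory: 340 @ $20 + 41 @ $18 = $7,538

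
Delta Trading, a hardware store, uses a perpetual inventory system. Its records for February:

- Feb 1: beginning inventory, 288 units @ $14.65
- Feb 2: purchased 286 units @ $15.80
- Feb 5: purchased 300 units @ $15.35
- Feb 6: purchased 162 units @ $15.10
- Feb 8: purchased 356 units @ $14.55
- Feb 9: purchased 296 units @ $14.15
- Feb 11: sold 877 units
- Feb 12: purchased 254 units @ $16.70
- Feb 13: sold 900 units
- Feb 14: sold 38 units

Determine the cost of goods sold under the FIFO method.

Feb 11, 877 sold [FIFO — oldest first]: 288 @ $14.65 + 286 @ $15.80 + 300 @ $15.35 + 3 @ $15.10 = $13,388.30
Feb 13, 900 sold [FIFO — oldest first]: 159 @ $15.10 + 356 @ $14.55 + 296 @ $14.15 + 89 @ $16.70 = $13,255.40
Feb 14, 38 sold [FIFO — oldest first]: 38 @ $16.70 = $634.60
Total COGS = $13,388.30 + $13,255.40 + $634.60 = $27,278.30
Ending inventory: 127 @ $16.70 = $2,120.90
Check: goods available $29,399.20 = COGS $27,278.30 + ending $2,120.90

COGS = $27,278.30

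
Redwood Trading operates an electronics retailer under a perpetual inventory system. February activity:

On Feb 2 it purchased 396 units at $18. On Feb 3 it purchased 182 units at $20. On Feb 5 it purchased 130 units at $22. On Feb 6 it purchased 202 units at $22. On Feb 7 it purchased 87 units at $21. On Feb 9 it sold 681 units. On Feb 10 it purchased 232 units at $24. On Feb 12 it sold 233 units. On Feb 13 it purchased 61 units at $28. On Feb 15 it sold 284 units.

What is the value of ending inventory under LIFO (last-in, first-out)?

Feb 9, 681 sold [LIFO — newest first]: 87 @ $21 + 202 @ $22 + 130 @ $22 + 182 @ $20 + 80 @ $18 = $14,211
Feb 12, 233 sold [LIFO — newest first]: 232 @ $24 + 1 @ $18 = $5,586
Feb 15, 284 sold [LIFO — newest first]: 61 @ $28 + 223 @ $18 = $5,722
Total COGS = $14,211 + $5,586 + $5,722 = $25,519
Ending inventory: 92 @ $18 = $1,656

Ending inventory = $1,656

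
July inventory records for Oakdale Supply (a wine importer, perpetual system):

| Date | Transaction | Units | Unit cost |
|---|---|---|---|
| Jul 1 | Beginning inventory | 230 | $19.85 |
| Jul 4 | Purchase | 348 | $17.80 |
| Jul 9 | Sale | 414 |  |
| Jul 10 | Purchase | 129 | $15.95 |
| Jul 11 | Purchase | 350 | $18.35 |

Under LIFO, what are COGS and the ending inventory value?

COGS = $7,504.50; ending inventory = $11,735.45

Jul 9, 414 sold [LIFO — newest first]: 348 @ $17.80 + 66 @ $19.85 = $7,504.50
Ending inventory: 164 @ $19.85 + 129 @ $15.95 + 350 @ $18.35 = $11,735.45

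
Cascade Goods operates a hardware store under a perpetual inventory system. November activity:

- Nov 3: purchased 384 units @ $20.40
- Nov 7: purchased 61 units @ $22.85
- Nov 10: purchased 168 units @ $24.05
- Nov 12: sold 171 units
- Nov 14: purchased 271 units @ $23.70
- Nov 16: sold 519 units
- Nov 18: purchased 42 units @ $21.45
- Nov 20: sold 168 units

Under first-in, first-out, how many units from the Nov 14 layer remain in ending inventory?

26

Nov 12, 171 sold [FIFO — oldest first]: 171 @ $20.40 = $3,488.40
Nov 16, 519 sold [FIFO — oldest first]: 213 @ $20.40 + 61 @ $22.85 + 168 @ $24.05 + 77 @ $23.70 = $11,604.35
Nov 20, 168 sold [FIFO — oldest first]: 168 @ $23.70 = $3,981.60
Total COGS = $3,488.40 + $11,604.35 + $3,981.60 = $19,074.35
Ending inventory: 26 @ $23.70 + 42 @ $21.45 = $1,517.10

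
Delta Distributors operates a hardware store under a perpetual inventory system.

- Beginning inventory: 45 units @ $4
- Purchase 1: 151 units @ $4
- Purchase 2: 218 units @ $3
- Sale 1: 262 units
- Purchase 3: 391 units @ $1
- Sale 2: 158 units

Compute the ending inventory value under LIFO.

Ending inventory = $841

Sale 1 (262) [LIFO — newest first]: 218 @ $3 + 44 @ $4 = $830
Sale 2 (158) [LIFO — newest first]: 158 @ $1 = $158
Total COGS = $830 + $158 = $988
Ending inventory: 45 @ $4 + 107 @ $4 + 233 @ $1 = $841
Check: goods available $1,829 = COGS $988 + ending $841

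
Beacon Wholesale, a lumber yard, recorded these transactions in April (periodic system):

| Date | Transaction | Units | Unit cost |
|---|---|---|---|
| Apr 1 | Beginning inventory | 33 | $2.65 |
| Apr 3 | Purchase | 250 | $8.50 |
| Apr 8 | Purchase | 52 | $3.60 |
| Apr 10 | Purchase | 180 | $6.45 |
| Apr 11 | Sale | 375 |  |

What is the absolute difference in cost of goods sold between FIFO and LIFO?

FIFO COGS: 33 @ $2.65 + 250 @ $8.50 + 52 @ $3.60 + 40 @ $6.45 = $2,657.65
LIFO COGS: 180 @ $6.45 + 52 @ $3.60 + 143 @ $8.50 = $2,563.70
Difference = |$2,657.65 − $2,563.70| = $93.95

$93.95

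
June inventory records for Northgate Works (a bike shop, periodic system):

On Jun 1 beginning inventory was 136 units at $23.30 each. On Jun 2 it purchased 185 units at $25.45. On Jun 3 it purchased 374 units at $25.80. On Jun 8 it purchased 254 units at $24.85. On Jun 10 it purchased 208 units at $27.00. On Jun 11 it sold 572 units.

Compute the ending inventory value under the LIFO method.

Ending inventory = $14,688.25

Jun 11, 572 sold [LIFO — newest first]: 208 @ $27.00 + 254 @ $24.85 + 110 @ $25.80 = $14,765.90
Ending inventory: 136 @ $23.30 + 185 @ $25.45 + 264 @ $25.80 = $14,688.25
Check: goods available $29,454.15 = COGS $14,765.90 + ending $14,688.25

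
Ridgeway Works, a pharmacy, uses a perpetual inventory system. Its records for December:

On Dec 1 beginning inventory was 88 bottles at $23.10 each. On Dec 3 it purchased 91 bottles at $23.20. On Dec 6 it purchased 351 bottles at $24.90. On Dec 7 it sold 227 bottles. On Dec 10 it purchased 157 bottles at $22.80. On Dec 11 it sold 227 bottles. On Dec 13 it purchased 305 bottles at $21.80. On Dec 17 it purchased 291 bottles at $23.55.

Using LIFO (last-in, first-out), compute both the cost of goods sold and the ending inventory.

Dec 7, 227 sold [LIFO — newest first]: 227 @ $24.90 = $5,652.30
Dec 11, 227 sold [LIFO — newest first]: 157 @ $22.80 + 70 @ $24.90 = $5,322.60
Total COGS = $5,652.30 + $5,322.60 = $10,974.90
Ending inventory: 88 @ $23.10 + 91 @ $23.20 + 54 @ $24.90 + 305 @ $21.80 + 291 @ $23.55 = $18,990.65

COGS = $10,974.90; ending inventory = $18,990.65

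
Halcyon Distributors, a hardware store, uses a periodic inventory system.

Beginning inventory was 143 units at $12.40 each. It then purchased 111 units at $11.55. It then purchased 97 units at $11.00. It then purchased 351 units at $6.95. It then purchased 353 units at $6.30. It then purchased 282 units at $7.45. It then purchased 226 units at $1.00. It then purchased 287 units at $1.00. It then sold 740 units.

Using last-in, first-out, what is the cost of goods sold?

COGS = $2,204.15

Sale 1 (740) [LIFO — newest first]: 287 @ $1.00 + 226 @ $1.00 + 227 @ $7.45 = $2,204.15
Ending inventory: 143 @ $12.40 + 111 @ $11.55 + 97 @ $11.00 + 351 @ $6.95 + 353 @ $6.30 + 55 @ $7.45 = $9,195.35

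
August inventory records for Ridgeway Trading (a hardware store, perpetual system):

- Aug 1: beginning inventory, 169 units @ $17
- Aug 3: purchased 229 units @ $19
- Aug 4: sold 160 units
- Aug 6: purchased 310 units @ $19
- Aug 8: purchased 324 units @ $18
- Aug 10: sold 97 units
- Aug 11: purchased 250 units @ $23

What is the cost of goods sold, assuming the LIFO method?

Aug 4, 160 sold [LIFO — newest first]: 160 @ $19 = $3,040
Aug 10, 97 sold [LIFO — newest first]: 97 @ $18 = $1,746
Total COGS = $3,040 + $1,746 = $4,786
Ending inventory: 169 @ $17 + 69 @ $19 + 310 @ $19 + 227 @ $18 + 250 @ $23 = $19,910
Check: goods available $24,696 = COGS $4,786 + ending $19,910

COGS = $4,786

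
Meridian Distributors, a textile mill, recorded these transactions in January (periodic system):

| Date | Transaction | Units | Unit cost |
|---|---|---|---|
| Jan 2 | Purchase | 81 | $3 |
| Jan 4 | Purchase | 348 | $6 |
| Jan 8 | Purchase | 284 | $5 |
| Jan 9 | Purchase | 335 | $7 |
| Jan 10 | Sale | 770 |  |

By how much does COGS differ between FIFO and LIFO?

FIFO COGS: 81 @ $3 + 348 @ $6 + 284 @ $5 + 57 @ $7 = $4,150
LIFO COGS: 335 @ $7 + 284 @ $5 + 151 @ $6 = $4,671
Difference = |$4,150 − $4,671| = $521

$521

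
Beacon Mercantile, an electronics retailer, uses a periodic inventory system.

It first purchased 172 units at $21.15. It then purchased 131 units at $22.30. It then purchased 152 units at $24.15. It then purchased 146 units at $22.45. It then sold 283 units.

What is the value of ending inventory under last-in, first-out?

Sale 1 (283) [LIFO — newest first]: 146 @ $22.45 + 137 @ $24.15 = $6,586.25
Ending inventory: 172 @ $21.15 + 131 @ $22.30 + 15 @ $24.15 = $6,921.35
Check: goods available $13,507.60 = COGS $6,586.25 + ending $6,921.35

Ending inventory = $6,921.35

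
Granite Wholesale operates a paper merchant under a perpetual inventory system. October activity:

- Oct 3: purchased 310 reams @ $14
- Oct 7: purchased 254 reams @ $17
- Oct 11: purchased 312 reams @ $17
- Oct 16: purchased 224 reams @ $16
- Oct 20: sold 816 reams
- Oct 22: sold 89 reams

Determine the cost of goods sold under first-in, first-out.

Oct 20, 816 sold [FIFO — oldest first]: 310 @ $14 + 254 @ $17 + 252 @ $17 = $12,942
Oct 22, 89 sold [FIFO — oldest first]: 60 @ $17 + 29 @ $16 = $1,484
Total COGS = $12,942 + $1,484 = $14,426
Ending inventory: 195 @ $16 = $3,120

COGS = $14,426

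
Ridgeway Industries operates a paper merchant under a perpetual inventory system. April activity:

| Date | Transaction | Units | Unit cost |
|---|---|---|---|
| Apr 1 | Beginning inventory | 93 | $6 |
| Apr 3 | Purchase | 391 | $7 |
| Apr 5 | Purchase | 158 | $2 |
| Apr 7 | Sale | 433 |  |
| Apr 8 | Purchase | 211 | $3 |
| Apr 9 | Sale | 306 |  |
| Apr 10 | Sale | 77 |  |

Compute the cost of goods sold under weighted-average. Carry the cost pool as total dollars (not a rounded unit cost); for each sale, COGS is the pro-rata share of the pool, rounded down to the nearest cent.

COGS = $4,084.67

After Apr 1: 93 on hand, pool $558.00 (≈ $6.0000 each)
After Apr 3: 484 on hand, pool $3,295.00 (≈ $6.8079 each)
After Apr 5: 642 on hand, pool $3,611.00 (≈ $5.6246 each)
Apr 7, sell 433: 433/642 × $3,611.00 → $2,435.45
After Apr 8: 420 on hand, pool $1,808.55 (≈ $4.3061 each)
Apr 9, sell 306: 306/420 × $1,808.55 → $1,317.65
Apr 10, sell 77: 77/114 × $490.90 → $331.57
Total COGS = $2,435.45 + $1,317.65 + $331.57 = $4,084.67
Ending inventory (cost pool remaining) = $159.33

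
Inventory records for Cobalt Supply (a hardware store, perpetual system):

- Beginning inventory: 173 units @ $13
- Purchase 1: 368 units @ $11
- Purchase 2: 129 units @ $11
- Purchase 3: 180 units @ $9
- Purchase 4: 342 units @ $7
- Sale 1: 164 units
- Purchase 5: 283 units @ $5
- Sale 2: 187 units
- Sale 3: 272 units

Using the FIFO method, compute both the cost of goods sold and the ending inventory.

COGS = $7,199; ending inventory = $5,946

Sale 1 (164) [FIFO — oldest first]: 164 @ $13 = $2,132
Sale 2 (187) [FIFO — oldest first]: 9 @ $13 + 178 @ $11 = $2,075
Sale 3 (272) [FIFO — oldest first]: 190 @ $11 + 82 @ $11 = $2,992
Total COGS = $2,132 + $2,075 + $2,992 = $7,199
Ending inventory: 47 @ $11 + 180 @ $9 + 342 @ $7 + 283 @ $5 = $5,946
Check: goods available $13,145 = COGS $7,199 + ending $5,946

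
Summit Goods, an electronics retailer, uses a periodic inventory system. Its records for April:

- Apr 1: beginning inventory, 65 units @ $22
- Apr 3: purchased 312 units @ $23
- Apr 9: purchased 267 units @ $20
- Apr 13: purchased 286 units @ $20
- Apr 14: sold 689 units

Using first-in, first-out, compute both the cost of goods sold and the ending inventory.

Apr 14, 689 sold [FIFO — oldest first]: 65 @ $22 + 312 @ $23 + 267 @ $20 + 45 @ $20 = $14,846
Ending inventory: 241 @ $20 = $4,820
Check: goods available $19,666 = COGS $14,846 + ending $4,820

COGS = $14,846; ending inventory = $4,820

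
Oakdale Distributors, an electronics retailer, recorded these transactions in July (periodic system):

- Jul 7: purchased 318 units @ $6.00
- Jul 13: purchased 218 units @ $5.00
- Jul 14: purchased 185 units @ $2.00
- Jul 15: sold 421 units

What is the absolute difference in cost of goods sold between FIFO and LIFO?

FIFO COGS: 318 @ $6.00 + 103 @ $5.00 = $2,423.00
LIFO COGS: 185 @ $2.00 + 218 @ $5.00 + 18 @ $6.00 = $1,568.00
Difference = |$2,423.00 − $1,568.00| = $855.00

$855.00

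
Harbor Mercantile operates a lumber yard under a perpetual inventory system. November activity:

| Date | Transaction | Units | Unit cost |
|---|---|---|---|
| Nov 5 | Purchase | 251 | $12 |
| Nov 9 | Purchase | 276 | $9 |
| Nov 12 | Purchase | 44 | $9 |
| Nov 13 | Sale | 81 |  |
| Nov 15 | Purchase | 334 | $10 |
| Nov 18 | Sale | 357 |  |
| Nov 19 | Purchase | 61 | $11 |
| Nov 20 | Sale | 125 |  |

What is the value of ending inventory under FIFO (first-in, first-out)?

Ending inventory = $4,083

Nov 13, 81 sold [FIFO — oldest first]: 81 @ $12 = $972
Nov 18, 357 sold [FIFO — oldest first]: 170 @ $12 + 187 @ $9 = $3,723
Nov 20, 125 sold [FIFO — oldest first]: 89 @ $9 + 36 @ $9 = $1,125
Total COGS = $972 + $3,723 + $1,125 = $5,820
Ending inventory: 8 @ $9 + 334 @ $10 + 61 @ $11 = $4,083
Check: goods available $9,903 = COGS $5,820 + ending $4,083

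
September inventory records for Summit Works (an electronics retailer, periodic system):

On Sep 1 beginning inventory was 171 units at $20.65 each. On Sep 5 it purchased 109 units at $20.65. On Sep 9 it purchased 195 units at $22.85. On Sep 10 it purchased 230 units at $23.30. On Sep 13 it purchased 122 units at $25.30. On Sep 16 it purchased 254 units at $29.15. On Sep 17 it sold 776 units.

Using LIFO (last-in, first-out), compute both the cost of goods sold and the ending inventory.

COGS = $19,734.20; ending inventory = $6,353.25

Sep 17, 776 sold [LIFO — newest first]: 254 @ $29.15 + 122 @ $25.30 + 230 @ $23.30 + 170 @ $22.85 = $19,734.20
Ending inventory: 171 @ $20.65 + 109 @ $20.65 + 25 @ $22.85 = $6,353.25
Check: goods available $26,087.45 = COGS $19,734.20 + ending $6,353.25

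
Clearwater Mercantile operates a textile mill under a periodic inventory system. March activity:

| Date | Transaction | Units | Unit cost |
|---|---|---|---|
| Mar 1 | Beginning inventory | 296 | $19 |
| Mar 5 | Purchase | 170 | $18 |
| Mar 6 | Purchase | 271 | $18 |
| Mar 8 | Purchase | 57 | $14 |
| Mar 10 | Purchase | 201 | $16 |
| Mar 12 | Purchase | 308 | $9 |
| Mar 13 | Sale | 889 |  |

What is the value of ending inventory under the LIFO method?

Mar 13, 889 sold [LIFO — newest first]: 308 @ $9 + 201 @ $16 + 57 @ $14 + 271 @ $18 + 52 @ $18 = $12,600
Ending inventory: 296 @ $19 + 118 @ $18 = $7,748

Ending inventory = $7,748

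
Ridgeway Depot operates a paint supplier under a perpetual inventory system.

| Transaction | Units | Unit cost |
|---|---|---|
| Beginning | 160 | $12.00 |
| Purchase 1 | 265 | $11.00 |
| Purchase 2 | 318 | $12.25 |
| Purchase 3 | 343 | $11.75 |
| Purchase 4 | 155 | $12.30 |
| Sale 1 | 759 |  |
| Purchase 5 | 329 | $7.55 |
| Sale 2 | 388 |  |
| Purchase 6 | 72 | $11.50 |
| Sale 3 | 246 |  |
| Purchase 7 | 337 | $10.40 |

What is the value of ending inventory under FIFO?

Sale 1 (759) [FIFO — oldest first]: 160 @ $12.00 + 265 @ $11.00 + 318 @ $12.25 + 16 @ $11.75 = $8,918.50
Sale 2 (388) [FIFO — oldest first]: 327 @ $11.75 + 61 @ $12.30 = $4,592.55
Sale 3 (246) [FIFO — oldest first]: 94 @ $12.30 + 152 @ $7.55 = $2,303.80
Total COGS = $8,918.50 + $4,592.55 + $2,303.80 = $15,814.85
Ending inventory: 177 @ $7.55 + 72 @ $11.50 + 337 @ $10.40 = $5,669.15
Check: goods available $21,484.00 = COGS $15,814.85 + ending $5,669.15

Ending inventory = $5,669.15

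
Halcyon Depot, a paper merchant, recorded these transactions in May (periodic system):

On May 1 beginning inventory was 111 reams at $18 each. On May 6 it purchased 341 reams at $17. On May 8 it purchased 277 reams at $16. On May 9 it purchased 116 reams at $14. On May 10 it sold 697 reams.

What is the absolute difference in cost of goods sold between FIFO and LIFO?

FIFO COGS: 111 @ $18 + 341 @ $17 + 245 @ $16 = $11,715
LIFO COGS: 116 @ $14 + 277 @ $16 + 304 @ $17 = $11,224
Difference = |$11,715 − $11,224| = $491

$491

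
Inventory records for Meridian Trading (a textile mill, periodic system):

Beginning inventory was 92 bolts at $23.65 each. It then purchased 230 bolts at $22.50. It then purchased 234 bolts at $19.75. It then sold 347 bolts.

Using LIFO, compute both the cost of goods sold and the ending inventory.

Sale 1 (347) [LIFO — newest first]: 234 @ $19.75 + 113 @ $22.50 = $7,164.00
Ending inventory: 92 @ $23.65 + 117 @ $22.50 = $4,808.30
Check: goods available $11,972.30 = COGS $7,164.00 + ending $4,808.30

COGS = $7,164.00; ending inventory = $4,808.30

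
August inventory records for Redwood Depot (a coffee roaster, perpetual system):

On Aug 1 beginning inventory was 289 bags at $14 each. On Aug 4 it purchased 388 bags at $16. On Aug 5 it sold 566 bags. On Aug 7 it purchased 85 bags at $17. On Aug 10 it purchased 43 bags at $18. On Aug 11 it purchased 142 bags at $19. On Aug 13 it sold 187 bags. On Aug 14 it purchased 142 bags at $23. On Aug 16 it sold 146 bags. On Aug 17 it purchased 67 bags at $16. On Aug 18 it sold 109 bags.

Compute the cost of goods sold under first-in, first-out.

COGS = $16,574

Aug 5, 566 sold [FIFO — oldest first]: 289 @ $14 + 277 @ $16 = $8,478
Aug 13, 187 sold [FIFO — oldest first]: 111 @ $16 + 76 @ $17 = $3,068
Aug 16, 146 sold [FIFO — oldest first]: 9 @ $17 + 43 @ $18 + 94 @ $19 = $2,713
Aug 18, 109 sold [FIFO — oldest first]: 48 @ $19 + 61 @ $23 = $2,315
Total COGS = $8,478 + $3,068 + $2,713 + $2,315 = $16,574
Ending inventory: 81 @ $23 + 67 @ $16 = $2,935
Check: goods available $19,509 = COGS $16,574 + ending $2,935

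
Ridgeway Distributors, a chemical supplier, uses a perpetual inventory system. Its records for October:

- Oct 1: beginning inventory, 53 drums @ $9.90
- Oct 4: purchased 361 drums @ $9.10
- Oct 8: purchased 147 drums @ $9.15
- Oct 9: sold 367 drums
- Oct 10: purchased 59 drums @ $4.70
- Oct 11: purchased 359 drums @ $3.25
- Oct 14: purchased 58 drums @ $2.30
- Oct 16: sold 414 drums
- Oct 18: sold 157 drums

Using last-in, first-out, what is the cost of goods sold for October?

Oct 9, 367 sold [LIFO — newest first]: 147 @ $9.15 + 220 @ $9.10 = $3,347.05
Oct 16, 414 sold [LIFO — newest first]: 58 @ $2.30 + 356 @ $3.25 = $1,290.40
Oct 18, 157 sold [LIFO — newest first]: 3 @ $3.25 + 59 @ $4.70 + 95 @ $9.10 = $1,151.55
Total COGS = $3,347.05 + $1,290.40 + $1,151.55 = $5,789.00
Ending inventory: 53 @ $9.90 + 46 @ $9.10 = $943.30
Check: goods available $6,732.30 = COGS $5,789.00 + ending $943.30

COGS = $5,789.00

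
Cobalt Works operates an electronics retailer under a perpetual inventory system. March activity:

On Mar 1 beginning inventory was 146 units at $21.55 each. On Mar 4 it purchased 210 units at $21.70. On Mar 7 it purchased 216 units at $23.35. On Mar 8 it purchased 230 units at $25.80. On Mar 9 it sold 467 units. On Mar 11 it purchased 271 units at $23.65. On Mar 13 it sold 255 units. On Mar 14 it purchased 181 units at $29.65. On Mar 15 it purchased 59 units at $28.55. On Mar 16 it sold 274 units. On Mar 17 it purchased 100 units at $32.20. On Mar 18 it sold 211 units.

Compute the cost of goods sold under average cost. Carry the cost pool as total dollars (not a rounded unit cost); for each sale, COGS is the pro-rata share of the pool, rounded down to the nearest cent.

COGS = $29,720.87

After Mar 1: 146 on hand, pool $3,146.30 (≈ $21.5500 each)
After Mar 4: 356 on hand, pool $7,703.30 (≈ $21.6385 each)
After Mar 7: 572 on hand, pool $12,746.90 (≈ $22.2848 each)
After Mar 8: 802 on hand, pool $18,680.90 (≈ $23.2929 each)
Mar 9, sell 467: 467/802 × $18,680.90 → $10,877.78
After Mar 11: 606 on hand, pool $14,212.27 (≈ $23.4526 each)
Mar 13, sell 255: 255/606 × $14,212.27 → $5,980.41
After Mar 14: 532 on hand, pool $13,598.51 (≈ $25.5611 each)
After Mar 15: 591 on hand, pool $15,282.96 (≈ $25.8595 each)
Mar 16, sell 274: 274/591 × $15,282.96 → $7,085.50
After Mar 17: 417 on hand, pool $11,417.46 (≈ $27.3800 each)
Mar 18, sell 211: 211/417 × $11,417.46 → $5,777.18
Total COGS = $10,877.78 + $5,980.41 + $7,085.50 + $5,777.18 = $29,720.87
Ending inventory (cost pool remaining) = $5,640.28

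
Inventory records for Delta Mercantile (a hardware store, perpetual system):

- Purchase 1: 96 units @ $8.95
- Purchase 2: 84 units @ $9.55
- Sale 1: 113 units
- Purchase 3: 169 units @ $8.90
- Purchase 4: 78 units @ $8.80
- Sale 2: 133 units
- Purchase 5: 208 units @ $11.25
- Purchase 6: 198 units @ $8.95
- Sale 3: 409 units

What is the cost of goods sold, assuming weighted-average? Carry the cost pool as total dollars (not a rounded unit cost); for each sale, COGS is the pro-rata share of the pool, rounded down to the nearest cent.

COGS = $6,226.07

After Purchase 1: 96 on hand, pool $859.20 (≈ $8.9500 each)
After Purchase 2: 180 on hand, pool $1,661.40 (≈ $9.2300 each)
Sale 1, sell 113: 113/180 × $1,661.40 → $1,042.99
After Purchase 3: 236 on hand, pool $2,122.51 (≈ $8.9937 each)
After Purchase 4: 314 on hand, pool $2,808.91 (≈ $8.9456 each)
Sale 2, sell 133: 133/314 × $2,808.91 → $1,189.76
After Purchase 5: 389 on hand, pool $3,959.15 (≈ $10.1778 each)
After Purchase 6: 587 on hand, pool $5,731.25 (≈ $9.7636 each)
Sale 3, sell 409: 409/587 × $5,731.25 → $3,993.32
Total COGS = $1,042.99 + $1,189.76 + $3,993.32 = $6,226.07
Ending inventory (cost pool remaining) = $1,737.93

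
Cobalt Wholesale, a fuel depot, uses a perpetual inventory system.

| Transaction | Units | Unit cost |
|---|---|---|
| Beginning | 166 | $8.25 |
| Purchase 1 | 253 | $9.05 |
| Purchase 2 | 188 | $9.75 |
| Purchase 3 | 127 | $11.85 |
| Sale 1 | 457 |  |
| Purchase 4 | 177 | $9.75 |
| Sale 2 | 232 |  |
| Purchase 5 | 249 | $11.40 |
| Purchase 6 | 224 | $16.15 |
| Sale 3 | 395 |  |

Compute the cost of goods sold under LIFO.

COGS = $12,413.55

Sale 1 (457) [LIFO — newest first]: 127 @ $11.85 + 188 @ $9.75 + 142 @ $9.05 = $4,623.05
Sale 2 (232) [LIFO — newest first]: 177 @ $9.75 + 55 @ $9.05 = $2,223.50
Sale 3 (395) [LIFO — newest first]: 224 @ $16.15 + 171 @ $11.40 = $5,567.00
Total COGS = $4,623.05 + $2,223.50 + $5,567.00 = $12,413.55
Ending inventory: 166 @ $8.25 + 56 @ $9.05 + 78 @ $11.40 = $2,765.50
Check: goods available $15,179.05 = COGS $12,413.55 + ending $2,765.50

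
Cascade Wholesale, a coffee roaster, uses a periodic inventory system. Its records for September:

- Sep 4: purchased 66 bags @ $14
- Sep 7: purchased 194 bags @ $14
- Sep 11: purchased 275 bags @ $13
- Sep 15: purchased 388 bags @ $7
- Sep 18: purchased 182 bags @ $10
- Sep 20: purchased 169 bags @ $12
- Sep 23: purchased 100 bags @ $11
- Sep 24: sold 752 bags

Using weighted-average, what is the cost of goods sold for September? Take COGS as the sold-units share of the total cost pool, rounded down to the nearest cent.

Sep 24, sell 752: 752/1374 × $14,879.00 → $8,143.38
Ending inventory (cost pool remaining) = $6,735.62

COGS = $8,143.38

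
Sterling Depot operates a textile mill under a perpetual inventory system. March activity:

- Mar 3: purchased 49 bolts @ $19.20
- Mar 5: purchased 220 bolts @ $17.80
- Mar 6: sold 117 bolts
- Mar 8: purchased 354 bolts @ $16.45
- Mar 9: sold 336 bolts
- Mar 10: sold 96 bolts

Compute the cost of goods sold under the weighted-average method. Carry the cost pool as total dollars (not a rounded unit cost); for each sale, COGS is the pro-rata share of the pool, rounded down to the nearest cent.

After Mar 3: 49 on hand, pool $940.80 (≈ $19.2000 each)
After Mar 5: 269 on hand, pool $4,856.80 (≈ $18.0550 each)
Mar 6, sell 117: 117/269 × $4,856.80 → $2,112.43
After Mar 8: 506 on hand, pool $8,567.67 (≈ $16.9322 each)
Mar 9, sell 336: 336/506 × $8,567.67 → $5,689.20
Mar 10, sell 96: 96/170 × $2,878.47 → $1,625.48
Total COGS = $2,112.43 + $5,689.20 + $1,625.48 = $9,427.11
Ending inventory (cost pool remaining) = $1,252.99
Check: goods available $10,680.10 = COGS $9,427.11 + ending $1,252.99

COGS = $9,427.11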